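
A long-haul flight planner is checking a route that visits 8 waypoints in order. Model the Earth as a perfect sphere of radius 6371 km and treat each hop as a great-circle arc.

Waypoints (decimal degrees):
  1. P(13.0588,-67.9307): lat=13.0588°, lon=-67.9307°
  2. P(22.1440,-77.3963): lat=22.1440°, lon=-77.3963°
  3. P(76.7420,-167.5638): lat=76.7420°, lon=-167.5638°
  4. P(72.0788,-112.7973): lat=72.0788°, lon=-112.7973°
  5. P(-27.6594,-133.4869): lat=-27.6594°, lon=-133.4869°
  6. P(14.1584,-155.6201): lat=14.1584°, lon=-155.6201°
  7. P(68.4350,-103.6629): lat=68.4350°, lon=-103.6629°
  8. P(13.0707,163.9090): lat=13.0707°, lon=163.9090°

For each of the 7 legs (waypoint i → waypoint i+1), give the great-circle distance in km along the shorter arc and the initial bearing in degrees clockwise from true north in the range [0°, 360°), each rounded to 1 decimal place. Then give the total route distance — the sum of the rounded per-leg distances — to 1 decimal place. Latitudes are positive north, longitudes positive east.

Leg 1: φ1=0.2279191, φ2=0.3864857, Δφ=0.1585667, Δλ=-0.1652059 rad; a=sin²(Δφ/2)+cosφ1·cosφ2·sin²(Δλ/2)=0.0124152138; c=2·atan2(√a, √(1-a))=0.223310868; dist=6371·c=1422.714 ≈ 1422.7 km; running total=1422.7 km
Leg 1 bearing: y=sinΔλ·cosφ2=-0.15232509, x=cosφ1·sinφ2-sinφ1·cosφ2·cosΔλ=0.16075252; θ=atan2(y, x)=-43.4581° <0 so +360° → 316.5419° ≈ 316.5°
Leg 2: φ1=0.3864857, φ2=1.3394006, Δφ=0.9529149, Δλ=-1.5737198 rad; a=sin²(Δφ/2)+cosφ1·cosφ2·sin²(Δλ/2)=0.3168658464; c=2·atan2(√a, √(1-a))=1.195800864; dist=6371·c=7618.447 ≈ 7618.4 km; running total=9041.1 km
Leg 2 bearing: y=sinΔλ·cosφ2=-0.22933532, x=cosφ1·sinφ2-sinφ1·cosφ2·cosΔλ=0.90180532; θ=atan2(y, x)=-14.2683° <0 so +360° → 345.7317° ≈ 345.7°
Leg 3: φ1=1.3394006, φ2=1.2580124, Δφ=-0.0813882, Δλ=0.9558557 rad; a=sin²(Δφ/2)+cosφ1·cosφ2·sin²(Δλ/2)=0.0165835671; c=2·atan2(√a, √(1-a))=0.258271626; dist=6371·c=1645.449 ≈ 1645.4 km; running total=10686.5 km
Leg 3 bearing: y=sinΔλ·cosφ2=0.25133884, x=cosφ1·sinφ2-sinφ1·cosφ2·cosΔλ=0.04542022; θ=atan2(y, x)=79.7565° ≈ 79.8°
Leg 4: φ1=1.2580124, φ2=-0.4827476, Δφ=-1.7407600, Δλ=-0.3611016 rad; a=sin²(Δφ/2)+cosφ1·cosφ2·sin²(Δλ/2)=0.5933617124; c=2·atan2(√a, √(1-a))=1.758622176; dist=6371·c=11204.182 ≈ 11204.2 km; running total=21890.7 km
Leg 4 bearing: y=sinΔλ·cosφ2=-0.31293033, x=cosφ1·sinφ2-sinφ1·cosφ2·cosΔλ=-0.93124056; θ=atan2(y, x)=-161.4258° <0 so +360° → 198.5742° ≈ 198.6°
Leg 5: φ1=-0.4827476, φ2=0.2471107, Δφ=0.7298583, Δλ=-0.3862972 rad; a=sin²(Δφ/2)+cosφ1·cosφ2·sin²(Δλ/2)=0.1590084766; c=2·atan2(√a, √(1-a))=0.820325686; dist=6371·c=5226.295 ≈ 5226.3 km; running total=27117.0 km
Leg 5 bearing: y=sinΔλ·cosφ2=-0.36531628, x=cosφ1·sinφ2-sinφ1·cosφ2·cosΔλ=0.63359541; θ=atan2(y, x)=-29.9667° <0 so +360° → 330.0333° ≈ 330.0°
Leg 6: φ1=0.2471107, φ2=1.1944161, Δφ=0.9473054, Δλ=0.9068242 rad; a=sin²(Δφ/2)+cosφ1·cosφ2·sin²(Δλ/2)=0.2764461832; c=2·atan2(√a, √(1-a))=1.107267183; dist=6371·c=7054.399 ≈ 7054.4 km; running total=34171.4 km
Leg 6 bearing: y=sinΔλ·cosφ2=0.28946937, x=cosφ1·sinφ2-sinφ1·cosφ2·cosΔλ=0.84634641; θ=atan2(y, x)=18.8818° ≈ 18.9°
Leg 7: φ1=1.1944161, φ2=0.2281268, Δφ=-0.9662893, Δλ=4.6700106 rad; a=sin²(Δφ/2)+cosφ1·cosφ2·sin²(Δλ/2)=0.4024227934; c=2·atan2(√a, √(1-a))=1.374381439; dist=6371·c=8756.184 ≈ 8756.2 km; running total=42927.6 km
Leg 7 bearing: y=sinΔλ·cosφ2=-0.97321718, x=cosφ1·sinφ2-sinφ1·cosφ2·cosΔλ=0.12150341; θ=atan2(y, x)=-82.8836° <0 so +360° → 277.1164° ≈ 277.1°

Leg 1: dist=1422.7 km, bearing=316.5°
Leg 2: dist=7618.4 km, bearing=345.7°
Leg 3: dist=1645.4 km, bearing=79.8°
Leg 4: dist=11204.2 km, bearing=198.6°
Leg 5: dist=5226.3 km, bearing=330.0°
Leg 6: dist=7054.4 km, bearing=18.9°
Leg 7: dist=8756.2 km, bearing=277.1°
Total: 42927.6 km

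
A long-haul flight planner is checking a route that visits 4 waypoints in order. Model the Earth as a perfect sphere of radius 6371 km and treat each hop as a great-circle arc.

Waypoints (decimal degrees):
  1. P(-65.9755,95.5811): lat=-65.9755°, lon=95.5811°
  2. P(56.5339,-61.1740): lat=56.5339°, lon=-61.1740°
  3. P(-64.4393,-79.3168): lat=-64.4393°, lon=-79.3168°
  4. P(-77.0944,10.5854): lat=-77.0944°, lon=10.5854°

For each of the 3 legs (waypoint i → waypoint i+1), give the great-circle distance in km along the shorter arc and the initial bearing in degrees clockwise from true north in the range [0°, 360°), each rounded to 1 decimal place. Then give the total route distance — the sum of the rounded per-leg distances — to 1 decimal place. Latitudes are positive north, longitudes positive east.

Leg 1: dist=18404.8 km, bearing=240.5°
Leg 2: dist=13539.9 km, bearing=189.1°
Leg 3: dist=3159.9 km, bearing=152.0°
Total: 35104.6 km

Leg 1: φ1=-1.1514897, φ2=0.9867027, Δφ=2.1381924, Δλ=-2.7358926 rad; a=sin²(Δφ/2)+cosφ1·cosφ2·sin²(Δλ/2)=0.9841146044; c=2·atan2(√a, √(1-a))=2.888845896; dist=6371·c=18404.837 ≈ 18404.8 km; running total=18404.8 km
Leg 1 bearing: y=sinΔλ·cosφ2=-0.21763384, x=cosφ1·sinφ2-sinφ1·cosφ2·cosΔλ=-0.12315727; θ=atan2(y, x)=-119.5052° <0 so +360° → 240.4948° ≈ 240.5°
Leg 2: φ1=0.9867027, φ2=-1.1246780, Δφ=-2.1113806, Δλ=-0.3166516 rad; a=sin²(Δφ/2)+cosφ1·cosφ2·sin²(Δλ/2)=0.7632330693; c=2·atan2(√a, √(1-a))=2.125234992; dist=6371·c=13539.872 ≈ 13539.9 km; running total=31944.7 km
Leg 2 bearing: y=sinΔλ·cosφ2=-0.13435297, x=cosφ1·sinφ2-sinφ1·cosφ2·cosΔλ=-0.83951336; θ=atan2(y, x)=-170.9077° <0 so +360° → 189.0923° ≈ 189.1°
Leg 3: φ1=-1.1246780, φ2=-1.3455511, Δφ=-0.2208732, Δλ=1.5690894 rad; a=sin²(Δφ/2)+cosφ1·cosφ2·sin²(Δλ/2)=0.0602475805; c=2·atan2(√a, √(1-a))=0.495975624; dist=6371·c=3159.861 ≈ 3159.9 km; running total=35104.6 km
Leg 3 bearing: y=sinΔλ·cosφ2=0.22334506, x=cosφ1·sinφ2-sinφ1·cosφ2·cosΔλ=-0.42022401; θ=atan2(y, x)=152.0098° ≈ 152.0°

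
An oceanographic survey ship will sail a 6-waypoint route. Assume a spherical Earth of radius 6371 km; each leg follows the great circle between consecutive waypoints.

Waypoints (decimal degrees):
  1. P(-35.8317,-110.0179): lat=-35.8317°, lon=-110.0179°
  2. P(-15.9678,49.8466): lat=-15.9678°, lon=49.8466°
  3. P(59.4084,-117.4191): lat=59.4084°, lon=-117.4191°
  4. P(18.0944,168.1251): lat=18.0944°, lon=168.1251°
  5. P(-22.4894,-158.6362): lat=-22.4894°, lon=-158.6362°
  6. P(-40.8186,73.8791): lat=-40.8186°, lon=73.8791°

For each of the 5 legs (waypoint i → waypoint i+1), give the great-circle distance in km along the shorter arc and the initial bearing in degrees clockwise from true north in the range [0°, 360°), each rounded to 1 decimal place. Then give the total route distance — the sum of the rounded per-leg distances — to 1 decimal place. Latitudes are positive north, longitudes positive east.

Leg 1: dist=13877.6 km, bearing=156.2°
Leg 2: dist=15074.2 km, bearing=350.8°
Leg 3: dist=7406.7 km, bearing=266.2°
Leg 4: dist=5781.3 km, bearing=140.0°
Leg 5: dist=11131.3 km, bearing=217.6°
Total: 53271.1 km

Leg 1: φ1=-0.6253811, φ2=-0.2786907, Δφ=0.3466905, Δλ=2.7901619 rad; a=sin²(Δφ/2)+cosφ1·cosφ2·sin²(Δλ/2)=0.7853878104; c=2·atan2(√a, √(1-a))=2.178246477; dist=6371·c=13877.608 ≈ 13877.6 km; running total=13877.6 km
Leg 1 bearing: y=sinΔλ·cosφ2=0.33095943, x=cosφ1·sinφ2-sinφ1·cosφ2·cosΔλ=-0.75145263; θ=atan2(y, x)=156.2300° ≈ 156.2°
Leg 2: φ1=-0.2786907, φ2=1.0368722, Δφ=1.3155629, Δλ=-2.9193372 rad; a=sin²(Δφ/2)+cosφ1·cosφ2·sin²(Δλ/2)=0.8570263454; c=2·atan2(√a, √(1-a))=2.366066377; dist=6371·c=15074.209 ≈ 15074.2 km; running total=28951.8 km
Leg 2 bearing: y=sinΔλ·cosφ2=-0.11218027, x=cosφ1·sinφ2-sinφ1·cosφ2·cosΔλ=0.69104583; θ=atan2(y, x)=-9.2206° <0 so +360° → 350.7794° ≈ 350.8°
Leg 3: φ1=1.0368722, φ2=0.3158069, Δφ=-0.7210653, Δλ=4.9836864 rad; a=sin²(Δφ/2)+cosφ1·cosφ2·sin²(Δλ/2)=0.3015045495; c=2·atan2(√a, √(1-a))=1.162560334; dist=6371·c=7406.672 ≈ 7406.7 km; running total=36358.5 km
Leg 3 bearing: y=sinΔλ·cosφ2=-0.91577893, x=cosφ1·sinφ2-sinφ1·cosφ2·cosΔλ=-0.06121422; θ=atan2(y, x)=-93.8242° <0 so +360° → 266.1758° ≈ 266.2°
Leg 4: φ1=0.3158069, φ2=-0.3925141, Δφ=-0.7083209, Δλ=-5.7030606 rad; a=sin²(Δφ/2)+cosφ1·cosφ2·sin²(Δλ/2)=0.1921163266; c=2·atan2(√a, √(1-a))=0.907436851; dist=6371·c=5781.280 ≈ 5781.3 km; running total=42139.8 km
Leg 4 bearing: y=sinΔλ·cosφ2=0.50644330, x=cosφ1·sinφ2-sinφ1·cosφ2·cosΔλ=-0.60361060; θ=atan2(y, x)=140.0026° ≈ 140.0°
Leg 5: φ1=-0.3925141, φ2=-0.7124190, Δφ=-0.3199049, Δλ=4.0581575 rad; a=sin²(Δφ/2)+cosφ1·cosφ2·sin²(Δλ/2)=0.5877402206; c=2·atan2(√a, √(1-a))=1.747190087; dist=6371·c=11131.348 ≈ 11131.3 km; running total=53271.1 km
Leg 5 bearing: y=sinΔλ·cosφ2=-0.60051924, x=cosφ1·sinφ2-sinφ1·cosφ2·cosΔλ=-0.78011746; θ=atan2(y, x)=-142.4116° <0 so +360° → 217.5884° ≈ 217.6°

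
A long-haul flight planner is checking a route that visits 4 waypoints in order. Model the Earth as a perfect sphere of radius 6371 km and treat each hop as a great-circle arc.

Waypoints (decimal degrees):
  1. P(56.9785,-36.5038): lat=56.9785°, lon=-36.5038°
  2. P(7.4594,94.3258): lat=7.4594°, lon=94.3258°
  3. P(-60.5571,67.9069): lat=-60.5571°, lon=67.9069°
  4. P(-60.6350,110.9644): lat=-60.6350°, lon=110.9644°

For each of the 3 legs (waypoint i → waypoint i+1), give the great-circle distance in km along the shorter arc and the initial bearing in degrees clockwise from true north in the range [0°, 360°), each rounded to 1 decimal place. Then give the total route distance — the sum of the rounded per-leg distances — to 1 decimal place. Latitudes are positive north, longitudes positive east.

Leg 1: dist=11580.7 km, bearing=50.7°
Leg 2: dist=7909.2 km, bearing=193.4°
Leg 3: dist=2308.3 km, bearing=109.2°
Total: 21798.2 km

Leg 1: φ1=0.9944624, φ2=0.1301911, Δφ=-0.8642713, Δλ=2.2834073 rad; a=sin²(Δφ/2)+cosφ1·cosφ2·sin²(Δλ/2)=0.6222145188; c=2·atan2(√a, √(1-a))=1.817727153; dist=6371·c=11580.740 ≈ 11580.7 km; running total=11580.7 km
Leg 1 bearing: y=sinΔλ·cosφ2=0.75025387, x=cosφ1·sinφ2-sinφ1·cosφ2·cosΔλ=0.61430739; θ=atan2(y, x)=50.6894° ≈ 50.7°
Leg 2: φ1=0.1301911, φ2=-1.0569208, Δφ=-1.1871119, Δλ=-0.4610968 rad; a=sin²(Δφ/2)+cosφ1·cosφ2·sin²(Δλ/2)=0.3382808038; c=2·atan2(√a, √(1-a))=1.241435378; dist=6371·c=7909.185 ≈ 7909.2 km; running total=19489.9 km
Leg 2 bearing: y=sinΔλ·cosφ2=-0.21870829, x=cosφ1·sinφ2-sinφ1·cosφ2·cosΔλ=-0.92062712; θ=atan2(y, x)=-166.6363° <0 so +360° → 193.3637° ≈ 193.4°
Leg 3: φ1=-1.0569208, φ2=-1.0582804, Δφ=-0.0013596, Δλ=0.7514951 rad; a=sin²(Δφ/2)+cosφ1·cosφ2·sin²(Δλ/2)=0.0324609198; c=2·atan2(√a, √(1-a))=0.362316809; dist=6371·c=2308.320 ≈ 2308.3 km; running total=21798.2 km
Leg 3 bearing: y=sinΔλ·cosφ2=0.33479228, x=cosφ1·sinφ2-sinφ1·cosφ2·cosΔλ=-0.11637423; θ=atan2(y, x)=109.1675° ≈ 109.2°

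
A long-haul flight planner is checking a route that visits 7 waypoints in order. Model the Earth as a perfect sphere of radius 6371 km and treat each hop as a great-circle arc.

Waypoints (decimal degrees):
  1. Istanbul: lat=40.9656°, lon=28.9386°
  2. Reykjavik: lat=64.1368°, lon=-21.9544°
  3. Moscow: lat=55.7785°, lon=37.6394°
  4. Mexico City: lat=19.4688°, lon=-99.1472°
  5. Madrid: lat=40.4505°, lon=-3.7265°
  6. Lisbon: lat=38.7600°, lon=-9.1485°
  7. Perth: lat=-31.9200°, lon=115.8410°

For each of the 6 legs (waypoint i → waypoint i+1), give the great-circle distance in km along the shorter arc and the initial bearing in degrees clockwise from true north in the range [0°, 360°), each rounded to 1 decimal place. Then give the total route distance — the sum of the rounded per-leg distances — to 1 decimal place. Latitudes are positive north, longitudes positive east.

Leg 1: dist=4124.0 km, bearing=325.9°
Leg 2: dist=3307.8 km, bearing=77.8°
Leg 3: dist=10715.2 km, bearing=319.5°
Leg 4: dist=9058.2 km, bearing=50.0°
Leg 5: dist=501.0 km, bearing=249.7°
Leg 6: dist=15042.4 km, bearing=98.8°
Total: 42748.6 km

Leg 1: φ1=0.7149846, φ2=1.1193983, Δφ=0.4044137, Δλ=-0.8882504 rad; a=sin²(Δφ/2)+cosφ1·cosφ2·sin²(Δλ/2)=0.1011443789; c=2·atan2(√a, √(1-a))=0.647306062; dist=6371·c=4123.987 ≈ 4124.0 km; running total=4124.0 km
Leg 1 bearing: y=sinΔλ·cosφ2=-0.33849640, x=cosφ1·sinφ2-sinφ1·cosφ2·cosΔλ=0.49907611; θ=atan2(y, x)=-34.1469° <0 so +360° → 325.8531° ≈ 325.9°
Leg 2: φ1=1.1193983, φ2=0.9735185, Δφ=-0.1458799, Δλ=1.0401080 rad; a=sin²(Δφ/2)+cosφ1·cosφ2·sin²(Δλ/2)=0.0658916231; c=2·atan2(√a, √(1-a))=0.519199299; dist=6371·c=3307.819 ≈ 3307.8 km; running total=7431.8 km
Leg 2 bearing: y=sinΔλ·cosφ2=0.48504145, x=cosφ1·sinφ2-sinφ1·cosφ2·cosΔλ=0.10456796; θ=atan2(y, x)=77.8341° ≈ 77.8°
Leg 3: φ1=0.9735185, φ2=0.3397947, Δφ=-0.6337238, Δλ=-2.3873765 rad; a=sin²(Δφ/2)+cosφ1·cosφ2·sin²(Δλ/2)=0.5554257723; c=2·atan2(√a, √(1-a))=1.681876161; dist=6371·c=10715.233 ≈ 10715.2 km; running total=18147.0 km
Leg 3 bearing: y=sinΔλ·cosφ2=-0.64556756, x=cosφ1·sinφ2-sinφ1·cosφ2·cosΔλ=0.75561528; θ=atan2(y, x)=-40.5093° <0 so +360° → 319.4907° ≈ 319.5°
Leg 4: φ1=0.3397947, φ2=0.7059944, Δφ=0.3661997, Δλ=1.6654054 rad; a=sin²(Δφ/2)+cosφ1·cosφ2·sin²(Δλ/2)=0.4257694731; c=2·atan2(√a, √(1-a))=1.421784428; dist=6371·c=9058.189 ≈ 9058.2 km; running total=27205.2 km
Leg 4 bearing: y=sinΔλ·cosφ2=0.75756365, x=cosφ1·sinφ2-sinφ1·cosφ2·cosΔλ=0.63565450; θ=atan2(y, x)=50.0007° ≈ 50.0°
Leg 5: φ1=0.7059944, φ2=0.6764896, Δφ=-0.0295048, Δλ=-0.0946318 rad; a=sin²(Δφ/2)+cosφ1·cosφ2·sin²(Δλ/2)=0.0015450876; c=2·atan2(√a, √(1-a))=0.078635462; dist=6371·c=500.987 ≈ 501.0 km; running total=27706.2 km
Leg 5 bearing: y=sinΔλ·cosφ2=-0.07368141, x=cosφ1·sinφ2-sinφ1·cosφ2·cosΔλ=-0.02723694; θ=atan2(y, x)=-110.2872° <0 so +360° → 249.7128° ≈ 249.7°
Leg 6: φ1=0.6764896, φ2=-0.5571091, Δφ=-1.2335987, Δλ=2.1814783 rad; a=sin²(Δφ/2)+cosφ1·cosφ2·sin²(Δλ/2)=0.8552745855; c=2·atan2(√a, √(1-a))=2.361074692; dist=6371·c=15042.407 ≈ 15042.4 km; running total=42748.6 km
Leg 6 bearing: y=sinΔλ·cosφ2=0.69537496, x=cosφ1·sinφ2-sinφ1·cosφ2·cosΔλ=-0.10758041; θ=atan2(y, x)=98.7944° ≈ 98.8°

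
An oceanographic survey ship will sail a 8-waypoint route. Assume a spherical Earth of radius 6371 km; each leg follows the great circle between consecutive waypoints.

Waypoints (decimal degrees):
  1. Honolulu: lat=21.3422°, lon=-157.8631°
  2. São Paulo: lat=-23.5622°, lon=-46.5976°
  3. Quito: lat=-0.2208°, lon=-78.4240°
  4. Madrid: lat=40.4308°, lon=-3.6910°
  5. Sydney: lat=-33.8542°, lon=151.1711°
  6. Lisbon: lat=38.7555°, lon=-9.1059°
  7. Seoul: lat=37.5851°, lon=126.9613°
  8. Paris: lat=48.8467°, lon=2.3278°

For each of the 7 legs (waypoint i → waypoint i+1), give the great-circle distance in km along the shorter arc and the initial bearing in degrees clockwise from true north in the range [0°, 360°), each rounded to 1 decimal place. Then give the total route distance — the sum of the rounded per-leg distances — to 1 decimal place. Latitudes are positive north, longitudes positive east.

Leg 1: φ1=0.3724917, φ2=-0.4112380, Δφ=-0.7837296, Δλ=1.9419493 rad; a=sin²(Δφ/2)+cosφ1·cosφ2·sin²(Δλ/2)=0.7275674989; c=2·atan2(√a, √(1-a))=2.043320146; dist=6371·c=13017.993 ≈ 13018.0 km; running total=13018.0 km
Leg 1 bearing: y=sinΔλ·cosφ2=0.85421335, x=cosφ1·sinφ2-sinφ1·cosφ2·cosΔλ=-0.25133979; θ=atan2(y, x)=106.3957° ≈ 106.4°
Leg 2: φ1=-0.4112380, φ2=-0.0038537, Δφ=0.4073843, Δλ=-0.5554755 rad; a=sin²(Δφ/2)+cosφ1·cosφ2·sin²(Δλ/2)=0.1098268223; c=2·atan2(√a, √(1-a))=0.675576840; dist=6371·c=4304.100 ≈ 4304.1 km; running total=17322.1 km
Leg 2 bearing: y=sinΔλ·cosφ2=-0.52734343, x=cosφ1·sinφ2-sinφ1·cosφ2·cosΔλ=0.33610783; θ=atan2(y, x)=-57.4882° <0 so +360° → 302.5118° ≈ 302.5°
Leg 3: φ1=-0.0038537, φ2=0.7056506, Δφ=0.7095043, Δλ=1.3043369 rad; a=sin²(Δφ/2)+cosφ1·cosφ2·sin²(Δλ/2)=0.4010330734; c=2·atan2(√a, √(1-a))=1.371546706; dist=6371·c=8738.124 ≈ 8738.1 km; running total=26060.2 km
Leg 3 bearing: y=sinΔλ·cosφ2=0.73432683, x=cosφ1·sinφ2-sinφ1·cosφ2·cosΔλ=0.64929678; θ=atan2(y, x)=48.5167° ≈ 48.5°
Leg 4: φ1=0.7056506, φ2=-0.5908673, Δφ=-1.2965178, Δλ=2.7028535 rad; a=sin²(Δφ/2)+cosφ1·cosφ2·sin²(Δλ/2)=0.9667743778; c=2·atan2(√a, √(1-a))=2.774985146; dist=6371·c=17679.430 ≈ 17679.4 km; running total=43739.6 km
Leg 4 bearing: y=sinΔλ·cosφ2=0.35277712, x=cosφ1·sinφ2-sinφ1·cosφ2·cosΔλ=0.06352182; θ=atan2(y, x)=79.7926° ≈ 79.8°
Leg 5: φ1=-0.5908673, φ2=0.6764111, Δφ=1.2672783, Δλ=-2.7973614 rad; a=sin²(Δφ/2)+cosφ1·cosφ2·sin²(Δλ/2)=0.9791756692; c=2·atan2(√a, √(1-a))=2.851968698; dist=6371·c=18169.893 ≈ 18169.9 km; running total=61909.5 km
Leg 5 bearing: y=sinΔλ·cosφ2=-0.26316980, x=cosφ1·sinφ2-sinφ1·cosφ2·cosΔλ=0.11092505; θ=atan2(y, x)=-67.1448° <0 so +360° → 292.8552° ≈ 292.9°
Leg 6: φ1=0.6764111, φ2=0.6559837, Δφ=-0.0204273, Δλ=2.3748206 rad; a=sin²(Δφ/2)+cosφ1·cosφ2·sin²(Δλ/2)=0.5316065479; c=2·atan2(√a, √(1-a))=1.634051597; dist=6371·c=10410.543 ≈ 10410.5 km; running total=72320.0 km
Leg 6 bearing: y=sinΔλ·cosφ2=0.54981188, x=cosφ1·sinφ2-sinφ1·cosφ2·cosΔλ=0.83289315; θ=atan2(y, x)=33.4297° ≈ 33.4°
Leg 7: φ1=0.6559837, φ2=0.8525357, Δφ=0.1965520, Δλ=-2.1752649 rad; a=sin²(Δφ/2)+cosφ1·cosφ2·sin²(Δλ/2)=0.4185609235; c=2·atan2(√a, √(1-a))=1.407189264; dist=6371·c=8965.203 ≈ 8965.2 km; running total=81285.2 km
Leg 7 bearing: y=sinΔλ·cosφ2=-0.54146769, x=cosφ1·sinφ2-sinφ1·cosφ2·cosΔλ=0.82479298; θ=atan2(y, x)=-33.2845° <0 so +360° → 326.7155° ≈ 326.7°

Leg 1: dist=13018.0 km, bearing=106.4°
Leg 2: dist=4304.1 km, bearing=302.5°
Leg 3: dist=8738.1 km, bearing=48.5°
Leg 4: dist=17679.4 km, bearing=79.8°
Leg 5: dist=18169.9 km, bearing=292.9°
Leg 6: dist=10410.5 km, bearing=33.4°
Leg 7: dist=8965.2 km, bearing=326.7°
Total: 81285.2 km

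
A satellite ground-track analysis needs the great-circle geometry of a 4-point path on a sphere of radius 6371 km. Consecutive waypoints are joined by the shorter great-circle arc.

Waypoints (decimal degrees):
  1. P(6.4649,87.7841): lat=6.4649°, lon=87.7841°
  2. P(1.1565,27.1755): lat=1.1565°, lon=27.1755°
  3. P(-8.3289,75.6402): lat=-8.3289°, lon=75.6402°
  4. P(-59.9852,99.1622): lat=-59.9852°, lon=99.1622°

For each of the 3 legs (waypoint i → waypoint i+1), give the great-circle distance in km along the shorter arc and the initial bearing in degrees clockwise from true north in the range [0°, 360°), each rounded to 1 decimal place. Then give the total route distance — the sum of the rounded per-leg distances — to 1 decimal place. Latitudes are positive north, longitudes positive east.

Leg 1: φ1=0.1128338, φ2=0.0201847, Δφ=-0.0926491, Δλ=-1.0578196 rad; a=sin²(Δφ/2)+cosφ1·cosφ2·sin²(Δλ/2)=0.2550873185; c=2·atan2(√a, √(1-a))=1.058906898; dist=6371·c=6746.296 ≈ 6746.3 km; running total=6746.3 km
Leg 1 bearing: y=sinΔλ·cosφ2=-0.87111000, x=cosφ1·sinφ2-sinφ1·cosφ2·cosΔλ=-0.03519208; θ=atan2(y, x)=-92.3134° <0 so +360° → 267.6866° ≈ 267.7°
Leg 2: φ1=0.0201847, φ2=-0.1453667, Δφ=-0.1655515, Δλ=0.8458686 rad; a=sin²(Δφ/2)+cosφ1·cosφ2·sin²(Δλ/2)=0.1734847894; c=2·atan2(√a, √(1-a))=0.859217314; dist=6371·c=5474.074 ≈ 5474.1 km; running total=12220.4 km
Leg 2 bearing: y=sinΔλ·cosφ2=0.74065230, x=cosφ1·sinφ2-sinφ1·cosφ2·cosΔλ=-0.15806785; θ=atan2(y, x)=102.0472° ≈ 102.0°
Leg 3: φ1=-0.1453667, φ2=-1.0469392, Δφ=-0.9015725, Δλ=0.4105363 rad; a=sin²(Δφ/2)+cosφ1·cosφ2·sin²(Δλ/2)=0.2103746683; c=2·atan2(√a, √(1-a))=0.952987199; dist=6371·c=6071.481 ≈ 6071.5 km; running total=18291.9 km
Leg 3 bearing: y=sinΔλ·cosφ2=0.19963986, x=cosφ1·sinφ2-sinφ1·cosφ2·cosΔλ=-0.79032436; θ=atan2(y, x)=165.8234° ≈ 165.8°

Leg 1: dist=6746.3 km, bearing=267.7°
Leg 2: dist=5474.1 km, bearing=102.0°
Leg 3: dist=6071.5 km, bearing=165.8°
Total: 18291.9 km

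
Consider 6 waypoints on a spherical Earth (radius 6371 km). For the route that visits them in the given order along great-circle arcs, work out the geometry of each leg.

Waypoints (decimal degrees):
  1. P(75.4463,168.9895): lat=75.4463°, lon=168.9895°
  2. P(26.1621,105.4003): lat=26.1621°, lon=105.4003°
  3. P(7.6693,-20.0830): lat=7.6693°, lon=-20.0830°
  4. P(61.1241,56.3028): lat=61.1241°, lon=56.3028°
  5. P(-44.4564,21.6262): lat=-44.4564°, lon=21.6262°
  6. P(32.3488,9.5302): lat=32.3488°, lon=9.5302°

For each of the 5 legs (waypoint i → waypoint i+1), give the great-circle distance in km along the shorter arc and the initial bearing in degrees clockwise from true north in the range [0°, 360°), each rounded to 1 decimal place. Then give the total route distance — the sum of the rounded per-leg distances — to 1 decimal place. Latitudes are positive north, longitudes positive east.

Leg 1: φ1=1.3167863, φ2=0.4566148, Δφ=-0.8601716, Δλ=-1.1098409 rad; a=sin²(Δφ/2)+cosφ1·cosφ2·sin²(Δλ/2)=0.2364565506; c=2·atan2(√a, √(1-a))=1.015627359; dist=6371·c=6470.562 ≈ 6470.6 km; running total=6470.6 km
Leg 1 bearing: y=sinΔλ·cosφ2=-0.80387105, x=cosφ1·sinφ2-sinφ1·cosφ2·cosΔλ=-0.27562790; θ=atan2(y, x)=-108.9256° <0 so +360° → 251.0744° ≈ 251.1°
Leg 2: φ1=0.4566148, φ2=0.1338545, Δφ=-0.3227602, Δλ=-2.1900967 rad; a=sin²(Δφ/2)+cosφ1·cosφ2·sin²(Δλ/2)=0.7287473220; c=2·atan2(√a, √(1-a))=2.045971976; dist=6371·c=13034.887 ≈ 13034.9 km; running total=19505.5 km
Leg 2 bearing: y=sinΔλ·cosφ2=-0.80700084, x=cosφ1·sinφ2-sinφ1·cosφ2·cosΔλ=0.37342776; θ=atan2(y, x)=-65.1684° <0 so +360° → 294.8316° ≈ 294.8°
Leg 3: φ1=0.1338545, φ2=1.0668168, Δφ=0.9329623, Δλ=1.3331837 rad; a=sin²(Δφ/2)+cosφ1·cosφ2·sin²(Δλ/2)=0.3852423156; c=2·atan2(√a, √(1-a))=1.339216596; dist=6371·c=8532.149 ≈ 8532.1 km; running total=28037.6 km
Leg 3 bearing: y=sinΔλ·cosφ2=0.46934551, x=cosφ1·sinφ2-sinφ1·cosφ2·cosΔλ=0.85266493; θ=atan2(y, x)=28.8304° ≈ 28.8°
Leg 4: φ1=1.0668168, φ2=-0.7759106, Δφ=-1.8427274, Δλ=-0.6052208 rad; a=sin²(Δφ/2)+cosφ1·cosφ2·sin²(Δλ/2)=0.6649090766; c=2·atan2(√a, √(1-a))=1.906907270; dist=6371·c=12148.906 ≈ 12148.9 km; running total=40186.5 km
Leg 4 bearing: y=sinΔλ·cosφ2=-0.40610269, x=cosφ1·sinφ2-sinφ1·cosφ2·cosΔλ=-0.85223271; θ=atan2(y, x)=-154.5214° <0 so +360° → 205.4786° ≈ 205.5°
Leg 5: φ1=-0.7759106, φ2=0.5645931, Δφ=1.3405036, Δλ=-0.2111150 rad; a=sin²(Δφ/2)+cosφ1·cosφ2·sin²(Δλ/2)=0.3925627872; c=2·atan2(√a, √(1-a))=1.354233077; dist=6371·c=8627.819 ≈ 8627.8 km; running total=48814.3 km
Leg 5 bearing: y=sinΔλ·cosφ2=-0.17702944, x=cosφ1·sinφ2-sinφ1·cosφ2·cosΔλ=0.96046320; θ=atan2(y, x)=-10.4434° <0 so +360° → 349.5566° ≈ 349.6°

Leg 1: dist=6470.6 km, bearing=251.1°
Leg 2: dist=13034.9 km, bearing=294.8°
Leg 3: dist=8532.1 km, bearing=28.8°
Leg 4: dist=12148.9 km, bearing=205.5°
Leg 5: dist=8627.8 km, bearing=349.6°
Total: 48814.3 km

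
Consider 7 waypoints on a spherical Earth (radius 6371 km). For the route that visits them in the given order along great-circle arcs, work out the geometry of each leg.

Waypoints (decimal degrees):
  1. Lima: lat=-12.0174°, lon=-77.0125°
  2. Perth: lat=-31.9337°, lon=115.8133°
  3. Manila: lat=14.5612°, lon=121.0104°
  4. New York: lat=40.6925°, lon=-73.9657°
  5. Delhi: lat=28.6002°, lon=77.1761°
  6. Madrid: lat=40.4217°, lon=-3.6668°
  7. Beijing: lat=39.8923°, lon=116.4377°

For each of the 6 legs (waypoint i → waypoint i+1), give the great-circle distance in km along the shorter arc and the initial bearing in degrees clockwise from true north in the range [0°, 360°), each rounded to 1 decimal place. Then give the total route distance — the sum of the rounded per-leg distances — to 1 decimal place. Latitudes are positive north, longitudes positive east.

Leg 1: φ1=-0.2097432, φ2=-0.5573482, Δφ=-0.3476050, Δλ=3.3654451 rad; a=sin²(Δφ/2)+cosφ1·cosφ2·sin²(Δλ/2)=0.8496109712; c=2·atan2(√a, √(1-a))=2.345104906; dist=6371·c=14940.663 ≈ 14940.7 km; running total=14940.7 km
Leg 1 bearing: y=sinΔλ·cosφ2=-0.18839214, x=cosφ1·sinφ2-sinφ1·cosφ2·cosΔλ=-0.68963547; θ=atan2(y, x)=-164.7209° <0 so +360° → 195.2791° ≈ 195.3°
Leg 2: φ1=-0.5573482, φ2=0.2541409, Δφ=0.8114891, Δλ=0.0907065 rad; a=sin²(Δφ/2)+cosφ1·cosφ2·sin²(Δλ/2)=0.1574788270; c=2·atan2(√a, √(1-a))=0.816134502; dist=6371·c=5199.593 ≈ 5199.6 km; running total=20140.3 km
Leg 2 bearing: y=sinΔλ·cosφ2=0.08767264, x=cosφ1·sinφ2-sinφ1·cosφ2·cosΔλ=0.72320847; θ=atan2(y, x)=6.9121° ≈ 6.9°
Leg 3: φ1=0.2541409, φ2=0.7102181, Δφ=0.4560772, Δλ=-3.4029749 rad; a=sin²(Δφ/2)+cosφ1·cosφ2·sin²(Δλ/2)=0.7725085062; c=2·atan2(√a, √(1-a))=2.147205732; dist=6371·c=13679.848 ≈ 13679.8 km; running total=33820.1 km
Leg 3 bearing: y=sinΔλ·cosφ2=0.19593618, x=cosφ1·sinφ2-sinφ1·cosφ2·cosΔλ=0.81520885; θ=atan2(y, x)=13.5147° ≈ 13.5°
Leg 4: φ1=0.7102181, φ2=0.4991677, Δφ=-0.2110504, Δλ=2.6379220 rad; a=sin²(Δφ/2)+cosφ1·cosφ2·sin²(Δλ/2)=0.6354624898; c=2·atan2(√a, √(1-a))=1.845150146; dist=6371·c=11755.452 ≈ 11755.5 km; running total=45575.6 km
Leg 4 bearing: y=sinΔλ·cosφ2=0.42375202, x=cosφ1·sinφ2-sinφ1·cosφ2·cosΔλ=0.86431122; θ=atan2(y, x)=26.1177° ≈ 26.1°
Leg 5: φ1=0.4991677, φ2=0.7054918, Δφ=0.2063241, Δλ=-1.4109748 rad; a=sin²(Δφ/2)+cosφ1·cosφ2·sin²(Δλ/2)=0.2916197928; c=2·atan2(√a, √(1-a))=1.140917767; dist=6371·c=7268.787 ≈ 7268.8 km; running total=52844.4 km
Leg 5 bearing: y=sinΔλ·cosφ2=-0.75159064, x=cosφ1·sinφ2-sinφ1·cosφ2·cosΔλ=0.51129469; θ=atan2(y, x)=-55.7732° <0 so +360° → 304.2268° ≈ 304.2°
Leg 6: φ1=0.7054918, φ2=0.6962520, Δφ=-0.0092398, Δλ=2.0962190 rad; a=sin²(Δφ/2)+cosφ1·cosφ2·sin²(Δλ/2)=0.4385595885; c=2·atan2(√a, √(1-a))=1.447604140; dist=6371·c=9222.686 ≈ 9222.7 km; running total=62067.1 km
Leg 6 bearing: y=sinΔλ·cosφ2=0.66375837, x=cosφ1·sinφ2-sinφ1·cosφ2·cosΔλ=0.73778393; θ=atan2(y, x)=41.9766° ≈ 42.0°

Leg 1: dist=14940.7 km, bearing=195.3°
Leg 2: dist=5199.6 km, bearing=6.9°
Leg 3: dist=13679.8 km, bearing=13.5°
Leg 4: dist=11755.5 km, bearing=26.1°
Leg 5: dist=7268.8 km, bearing=304.2°
Leg 6: dist=9222.7 km, bearing=42.0°
Total: 62067.1 km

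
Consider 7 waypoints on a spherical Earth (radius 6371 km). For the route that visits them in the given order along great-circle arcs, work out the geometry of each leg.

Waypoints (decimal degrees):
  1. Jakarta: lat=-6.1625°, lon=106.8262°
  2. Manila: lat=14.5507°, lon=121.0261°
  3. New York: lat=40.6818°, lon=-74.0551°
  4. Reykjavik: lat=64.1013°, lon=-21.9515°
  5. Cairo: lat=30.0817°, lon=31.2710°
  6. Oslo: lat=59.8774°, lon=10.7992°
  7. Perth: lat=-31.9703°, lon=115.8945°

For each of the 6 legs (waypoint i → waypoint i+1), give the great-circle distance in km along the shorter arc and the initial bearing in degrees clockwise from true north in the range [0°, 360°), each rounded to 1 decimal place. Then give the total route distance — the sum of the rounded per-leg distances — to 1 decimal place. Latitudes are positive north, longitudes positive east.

Leg 1: φ1=-0.1075559, φ2=0.2539576, Δφ=0.3615135, Δλ=0.2478350 rad; a=sin²(Δφ/2)+cosφ1·cosφ2·sin²(Δλ/2)=0.0470203745; c=2·atan2(√a, √(1-a))=0.437156292; dist=6371·c=2785.123 ≈ 2785.1 km; running total=2785.1 km
Leg 1 bearing: y=sinΔλ·cosφ2=0.23743769, x=cosφ1·sinφ2-sinφ1·cosφ2·cosΔλ=0.35051559; θ=atan2(y, x)=34.1135° ≈ 34.1°
Leg 2: φ1=0.2539576, φ2=0.7100314, Δφ=0.4560737, Δλ=-3.4048092 rad; a=sin²(Δφ/2)+cosφ1·cosφ2·sin²(Δλ/2)=0.7724833406; c=2·atan2(√a, √(1-a))=2.147145703; dist=6371·c=13679.465 ≈ 13679.5 km; running total=16464.6 km
Leg 2 bearing: y=sinΔλ·cosφ2=0.19731112, x=cosφ1·sinφ2-sinφ1·cosφ2·cosΔλ=0.81491082; θ=atan2(y, x)=13.6109° ≈ 13.6°
Leg 3: φ1=0.7100314, φ2=1.1187787, Δφ=0.4087474, Δλ=0.9093794 rad; a=sin²(Δφ/2)+cosφ1·cosφ2·sin²(Δλ/2)=0.1050785518; c=2·atan2(√a, √(1-a))=0.660243529; dist=6371·c=4206.412 ≈ 4206.4 km; running total=20671.0 km
Leg 3 bearing: y=sinΔλ·cosφ2=0.34467409, x=cosφ1·sinφ2-sinφ1·cosφ2·cosΔλ=0.50729476; θ=atan2(y, x)=34.1936° ≈ 34.2°
Leg 4: φ1=1.1187787, φ2=0.5250247, Δφ=-0.5937540, Δλ=0.9289079 rad; a=sin²(Δφ/2)+cosφ1·cosφ2·sin²(Δλ/2)=0.1614112264; c=2·atan2(√a, √(1-a))=0.826876290; dist=6371·c=5268.029 ≈ 5268.0 km; running total=25939.0 km
Leg 4 bearing: y=sinΔλ·cosφ2=0.69308561, x=cosφ1·sinφ2-sinφ1·cosφ2·cosΔλ=-0.24710910; θ=atan2(y, x)=109.6229° ≈ 109.6°
Leg 5: φ1=0.5250247, φ2=1.0450578, Δφ=0.5200331, Δλ=-0.3573003 rad; a=sin²(Δφ/2)+cosφ1·cosφ2·sin²(Δλ/2)=0.0798115383; c=2·atan2(√a, √(1-a))=0.572818051; dist=6371·c=3649.424 ≈ 3649.4 km; running total=29588.4 km
Leg 5 bearing: y=sinΔλ·cosφ2=-0.17552088, x=cosφ1·sinφ2-sinφ1·cosφ2·cosΔλ=0.51279533; θ=atan2(y, x)=-18.8952° <0 so +360° → 341.1048° ≈ 341.1°
Leg 6: φ1=1.0450578, φ2=-0.5579870, Δφ=-1.6030448, Δλ=1.8342590 rad; a=sin²(Δφ/2)+cosφ1·cosφ2·sin²(Δλ/2)=0.7844233690; c=2·atan2(√a, √(1-a))=2.175899263; dist=6371·c=13862.654 ≈ 13862.7 km; running total=43451.1 km
Leg 6 bearing: y=sinΔλ·cosφ2=0.81905045, x=cosφ1·sinφ2-sinφ1·cosφ2·cosΔλ=-0.07463077; θ=atan2(y, x)=95.2063° ≈ 95.2°

Leg 1: dist=2785.1 km, bearing=34.1°
Leg 2: dist=13679.5 km, bearing=13.6°
Leg 3: dist=4206.4 km, bearing=34.2°
Leg 4: dist=5268.0 km, bearing=109.6°
Leg 5: dist=3649.4 km, bearing=341.1°
Leg 6: dist=13862.7 km, bearing=95.2°
Total: 43451.1 km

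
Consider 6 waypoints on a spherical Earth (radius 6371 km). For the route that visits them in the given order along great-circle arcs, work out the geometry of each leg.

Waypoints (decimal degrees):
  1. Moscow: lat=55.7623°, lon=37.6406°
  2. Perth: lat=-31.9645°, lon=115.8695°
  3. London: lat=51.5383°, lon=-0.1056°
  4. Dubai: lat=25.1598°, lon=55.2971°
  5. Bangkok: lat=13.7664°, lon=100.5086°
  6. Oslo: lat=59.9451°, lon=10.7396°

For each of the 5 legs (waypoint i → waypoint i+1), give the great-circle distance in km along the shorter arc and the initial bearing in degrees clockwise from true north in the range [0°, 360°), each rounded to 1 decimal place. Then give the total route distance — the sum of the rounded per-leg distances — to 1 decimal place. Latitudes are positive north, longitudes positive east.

Leg 1: φ1=0.9732357, φ2=-0.5578858, Δφ=-1.5311215, Δλ=1.3653519 rad; a=sin²(Δφ/2)+cosφ1·cosφ2·sin²(Δλ/2)=0.6701405225; c=2·atan2(√a, √(1-a))=1.918012089; dist=6371·c=12219.655 ≈ 12219.7 km; running total=12219.7 km
Leg 1 bearing: y=sinΔλ·cosφ2=0.83053526, x=cosφ1·sinφ2-sinφ1·cosφ2·cosΔλ=-0.44093082; θ=atan2(y, x)=117.9638° ≈ 118.0°
Leg 2: φ1=-0.5578858, φ2=0.8995130, Δφ=1.4573988, Δλ=-2.0241473 rad; a=sin²(Δφ/2)+cosφ1·cosφ2·sin²(Δλ/2)=0.8228213899; c=2·atan2(√a, √(1-a))=2.272661043; dist=6371·c=14479.124 ≈ 14479.1 km; running total=26698.8 km
Leg 2 bearing: y=sinΔλ·cosφ2=-0.55916057, x=cosφ1·sinφ2-sinφ1·cosφ2·cosΔλ=0.52008159; θ=atan2(y, x)=-47.0738° <0 so +360° → 312.9262° ≈ 312.9°
Leg 3: φ1=0.8995130, φ2=0.4391213, Δφ=-0.4603917, Δλ=0.9669595 rad; a=sin²(Δφ/2)+cosφ1·cosφ2·sin²(Δλ/2)=0.1737193707; c=2·atan2(√a, √(1-a))=0.859836643; dist=6371·c=5478.019 ≈ 5478.0 km; running total=32176.8 km
Leg 3 bearing: y=sinΔλ·cosφ2=0.74506599, x=cosφ1·sinφ2-sinφ1·cosφ2·cosΔλ=-0.13798722; θ=atan2(y, x)=100.4924° ≈ 100.5°
Leg 4: φ1=0.4391213, φ2=0.2402690, Δφ=-0.1988523, Δλ=0.7890895 rad; a=sin²(Δφ/2)+cosφ1·cosφ2·sin²(Δλ/2)=0.1397473545; c=2·atan2(√a, √(1-a))=0.766265620; dist=6371·c=4881.878 ≈ 4881.9 km; running total=37058.7 km
Leg 4 bearing: y=sinΔλ·cosφ2=0.68932496, x=cosφ1·sinφ2-sinφ1·cosφ2·cosΔλ=-0.07551972; θ=atan2(y, x)=96.2522° ≈ 96.3°
Leg 5: φ1=0.2402690, φ2=1.0462394, Δφ=0.8059704, Δλ=-1.5667646 rad; a=sin²(Δφ/2)+cosφ1·cosφ2·sin²(Δλ/2)=0.3960350579; c=2·atan2(√a, √(1-a))=1.361338217; dist=6371·c=8673.086 ≈ 8673.1 km; running total=45731.8 km
Leg 5 bearing: y=sinΔλ·cosφ2=-0.50082551, x=cosφ1·sinφ2-sinφ1·cosφ2·cosΔλ=0.84020174; θ=atan2(y, x)=-30.7982° <0 so +360° → 329.2018° ≈ 329.2°

Leg 1: dist=12219.7 km, bearing=118.0°
Leg 2: dist=14479.1 km, bearing=312.9°
Leg 3: dist=5478.0 km, bearing=100.5°
Leg 4: dist=4881.9 km, bearing=96.3°
Leg 5: dist=8673.1 km, bearing=329.2°
Total: 45731.8 km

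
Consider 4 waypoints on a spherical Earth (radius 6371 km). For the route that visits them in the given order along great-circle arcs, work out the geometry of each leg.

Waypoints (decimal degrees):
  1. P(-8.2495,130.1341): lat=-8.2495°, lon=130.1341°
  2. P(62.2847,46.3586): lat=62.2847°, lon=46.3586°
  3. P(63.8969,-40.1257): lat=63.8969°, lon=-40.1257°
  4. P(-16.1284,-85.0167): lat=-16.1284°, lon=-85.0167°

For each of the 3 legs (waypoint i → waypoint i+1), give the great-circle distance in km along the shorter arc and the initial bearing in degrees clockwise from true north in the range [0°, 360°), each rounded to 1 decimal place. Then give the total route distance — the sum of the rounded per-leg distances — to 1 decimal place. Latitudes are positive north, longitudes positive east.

Leg 1: dist=10499.3 km, bearing=332.4°
Leg 2: dist=4019.2 km, bearing=311.9°
Leg 3: dist=9689.0 km, bearing=222.8°
Total: 24207.5 km

Leg 1: φ1=-0.1439809, φ2=1.0870731, Δφ=1.2310540, Δλ=-1.4621583 rad; a=sin²(Δφ/2)+cosφ1·cosφ2·sin²(Δλ/2)=0.5385589447; c=2·atan2(√a, √(1-a))=1.647990860; dist=6371·c=10499.3498 ≈ 10499.3 km; running total=10499.3 km
Leg 1 bearing: y=sinΔλ·cosφ2=-0.46233668, x=cosφ1·sinφ2-sinφ1·cosφ2·cosΔλ=0.88334457; θ=atan2(y, x)=-27.6273° <0 so +360° → 332.3727° ≈ 332.4°
Leg 2: φ1=1.0870731, φ2=1.1152113, Δφ=0.0281382, Δλ=-1.5094358 rad; a=sin²(Δφ/2)+cosφ1·cosφ2·sin²(Δλ/2)=0.0962382120; c=2·atan2(√a, √(1-a))=0.630854861; dist=6371·c=4019.176 ≈ 4019.2 km; running total=14518.5 km
Leg 2 bearing: y=sinΔλ·cosφ2=-0.43915971, x=cosφ1·sinφ2-sinφ1·cosφ2·cosΔλ=0.39375680; θ=atan2(y, x)=-48.1201° <0 so +360° → 311.8799° ≈ 311.9°
Leg 3: φ1=1.1152113, φ2=-0.2814937, Δφ=-1.3967050, Δλ=-0.7834958 rad; a=sin²(Δφ/2)+cosφ1·cosφ2·sin²(Δλ/2)=0.4750079972; c=2·atan2(√a, √(1-a))=1.520791484; dist=6371·c=9688.963 ≈ 9689.0 km; running total=24207.5 km
Leg 3 bearing: y=sinΔλ·cosφ2=-0.67798269, x=cosφ1·sinφ2-sinφ1·cosφ2·cosΔλ=-0.73337649; θ=atan2(y, x)=-137.2476° <0 so +360° → 222.7524° ≈ 222.8°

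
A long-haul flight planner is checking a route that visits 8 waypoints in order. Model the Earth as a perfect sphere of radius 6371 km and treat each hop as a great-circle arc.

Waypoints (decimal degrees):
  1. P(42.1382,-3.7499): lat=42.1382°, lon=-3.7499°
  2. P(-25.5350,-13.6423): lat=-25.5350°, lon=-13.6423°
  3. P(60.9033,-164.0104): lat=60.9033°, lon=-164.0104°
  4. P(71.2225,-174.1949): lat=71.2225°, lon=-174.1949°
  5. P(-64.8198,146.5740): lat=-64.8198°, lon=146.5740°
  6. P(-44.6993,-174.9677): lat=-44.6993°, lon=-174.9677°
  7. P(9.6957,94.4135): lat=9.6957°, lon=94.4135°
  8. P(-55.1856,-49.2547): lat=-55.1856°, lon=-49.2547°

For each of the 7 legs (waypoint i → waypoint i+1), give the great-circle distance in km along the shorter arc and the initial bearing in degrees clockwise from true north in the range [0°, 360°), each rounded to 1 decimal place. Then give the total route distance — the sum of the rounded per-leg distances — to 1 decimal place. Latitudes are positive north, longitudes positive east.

Leg 1: φ1=0.7354503, φ2=-0.4456698, Δφ=-1.1811202, Δλ=-0.1726550 rad; a=sin²(Δφ/2)+cosφ1·cosφ2·sin²(Δλ/2)=0.3150295899; c=2·atan2(√a, √(1-a))=1.191851006; dist=6371·c=7593.283 ≈ 7593.3 km; running total=7593.3 km
Leg 1 bearing: y=sinΔλ·cosφ2=-0.15501752, x=cosφ1·sinφ2-sinφ1·cosφ2·cosΔλ=-0.91603131; θ=atan2(y, x)=-170.3950° <0 so +360° → 189.6050° ≈ 189.6°
Leg 2: φ1=-0.4456698, φ2=1.0629631, Δφ=1.5086329, Δλ=-2.6244184 rad; a=sin²(Δφ/2)+cosφ1·cosφ2·sin²(Δλ/2)=0.8790318369; c=2·atan2(√a, √(1-a))=2.431135293; dist=6371·c=15488.763 ≈ 15488.8 km; running total=23082.1 km
Leg 2 bearing: y=sinΔλ·cosφ2=-0.24043192, x=cosφ1·sinφ2-sinφ1·cosφ2·cosΔλ=0.60624414; θ=atan2(y, x)=-21.6329° <0 so +360° → 338.3671° ≈ 338.4°
Leg 3: φ1=1.0629631, φ2=1.2430671, Δφ=0.1801040, Δλ=-0.1777531 rad; a=sin²(Δφ/2)+cosφ1·cosφ2·sin²(Δλ/2)=0.0093206688; c=2·atan2(√a, √(1-a))=0.193388437; dist=6371·c=1232.078 ≈ 1232.1 km; running total=24314.2 km
Leg 3 bearing: y=sinΔλ·cosφ2=-0.05691680, x=cosφ1·sinφ2-sinφ1·cosφ2·cosΔλ=0.18356376; θ=atan2(y, x)=-17.2269° <0 so +360° → 342.7731° ≈ 342.8°
Leg 4: φ1=1.2430671, φ2=-1.1313189, Δφ=-2.3743861, Δλ=5.5984734 rad; a=sin²(Δφ/2)+cosφ1·cosφ2·sin²(Δλ/2)=0.8753609771; c=2·atan2(√a, √(1-a))=2.419950574; dist=6371·c=15417.505 ≈ 15417.5 km; running total=39731.7 km
Leg 4 bearing: y=sinΔλ·cosφ2=-0.26908627, x=cosφ1·sinφ2-sinφ1·cosφ2·cosΔλ=-0.60333169; θ=atan2(y, x)=-155.9631° <0 so +360° → 204.0369° ≈ 204.0°
Leg 5: φ1=-1.1313189, φ2=-0.7801500, Δφ=0.3511690, Δλ=-5.6119613 rad; a=sin²(Δφ/2)+cosφ1·cosφ2·sin²(Δλ/2)=0.0633182778; c=2·atan2(√a, √(1-a))=0.508730707; dist=6371·c=3241.123 ≈ 3241.1 km; running total=42972.8 km
Leg 5 bearing: y=sinΔλ·cosφ2=0.44208344, x=cosφ1·sinφ2-sinφ1·cosφ2·cosΔλ=0.20444687; θ=atan2(y, x)=65.1812° ≈ 65.2°
Leg 6: φ1=-0.7801500, φ2=0.1692219, Δφ=0.9493718, Δλ=4.7015889 rad; a=sin²(Δφ/2)+cosφ1·cosφ2·sin²(Δλ/2)=0.5630140172; c=2·atan2(√a, √(1-a))=1.697160387; dist=6371·c=10812.609 ≈ 10812.6 km; running total=53785.4 km
Leg 6 bearing: y=sinΔλ·cosφ2=-0.98565862, x=cosφ1·sinφ2-sinφ1·cosφ2·cosΔλ=0.11222304; θ=atan2(y, x)=-83.5045° <0 so +360° → 276.4955° ≈ 276.5°
Leg 7: φ1=0.1692219, φ2=-0.9631704, Δφ=-1.1323923, Δλ=-2.5074831 rad; a=sin²(Δφ/2)+cosφ1·cosφ2·sin²(Δλ/2)=0.7958166193; c=2·atan2(√a, √(1-a))=2.203879495; dist=6371·c=14040.916 ≈ 14040.9 km; running total=67826.3 km
Leg 7 bearing: y=sinΔλ·cosφ2=-0.33824744, x=cosφ1·sinφ2-sinφ1·cosφ2·cosΔλ=-0.73181882; θ=atan2(y, x)=-155.1936° <0 so +360° → 204.8064° ≈ 204.8°

Leg 1: dist=7593.3 km, bearing=189.6°
Leg 2: dist=15488.8 km, bearing=338.4°
Leg 3: dist=1232.1 km, bearing=342.8°
Leg 4: dist=15417.5 km, bearing=204.0°
Leg 5: dist=3241.1 km, bearing=65.2°
Leg 6: dist=10812.6 km, bearing=276.5°
Leg 7: dist=14040.9 km, bearing=204.8°
Total: 67826.3 km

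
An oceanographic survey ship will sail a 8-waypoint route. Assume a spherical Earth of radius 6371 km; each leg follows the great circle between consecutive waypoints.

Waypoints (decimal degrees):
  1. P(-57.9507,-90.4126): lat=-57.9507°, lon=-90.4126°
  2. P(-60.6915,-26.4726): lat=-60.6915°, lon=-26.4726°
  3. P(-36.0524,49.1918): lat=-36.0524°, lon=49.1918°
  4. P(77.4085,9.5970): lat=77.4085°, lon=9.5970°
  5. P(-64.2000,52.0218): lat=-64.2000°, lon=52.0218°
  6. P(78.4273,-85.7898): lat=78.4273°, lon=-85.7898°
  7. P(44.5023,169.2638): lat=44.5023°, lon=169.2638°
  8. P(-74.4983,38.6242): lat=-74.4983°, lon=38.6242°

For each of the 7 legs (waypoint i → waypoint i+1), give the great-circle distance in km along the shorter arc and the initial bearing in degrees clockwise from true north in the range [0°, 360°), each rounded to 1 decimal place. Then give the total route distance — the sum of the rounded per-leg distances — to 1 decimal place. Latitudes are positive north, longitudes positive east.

Leg 1: φ1=-1.0114305, φ2=-1.0592665, Δφ=-0.0478360, Δλ=1.1159635 rad; a=sin²(Δφ/2)+cosφ1·cosφ2·sin²(Δλ/2)=0.0733937791; c=2·atan2(√a, √(1-a))=0.548682463; dist=6371·c=3495.656 ≈ 3495.7 km; running total=3495.7 km
Leg 1 bearing: y=sinΔλ·cosφ2=0.43974535, x=cosφ1·sinφ2-sinφ1·cosφ2·cosΔλ=-0.28045063; θ=atan2(y, x)=122.5280° ≈ 122.5°
Leg 2: φ1=-1.0592665, φ2=-0.6292331, Δφ=0.4300334, Δλ=1.3205929 rad; a=sin²(Δφ/2)+cosφ1·cosφ2·sin²(Δλ/2)=0.1944088232; c=2·atan2(√a, √(1-a))=0.913242763; dist=6371·c=5818.270 ≈ 5818.3 km; running total=9314.0 km
Leg 2 bearing: y=sinΔλ·cosφ2=0.78330473, x=cosφ1·sinφ2-sinφ1·cosφ2·cosΔλ=-0.11353336; θ=atan2(y, x)=98.2471° ≈ 98.2°
Leg 3: φ1=-0.6292331, φ2=1.3510332, Δφ=1.9802663, Δλ=-0.6910596 rad; a=sin²(Δφ/2)+cosφ1·cosφ2·sin²(Δλ/2)=0.7192796774; c=2·atan2(√a, √(1-a))=2.024791344; dist=6371·c=12899.946 ≈ 12899.9 km; running total=22213.9 km
Leg 3 bearing: y=sinΔλ·cosφ2=-0.13894220, x=cosφ1·sinφ2-sinφ1·cosφ2·cosΔλ=0.88789682; θ=atan2(y, x)=-8.8938° <0 so +360° → 351.1062° ≈ 351.1°
Leg 4: φ1=1.3510332, φ2=-1.1205014, Δφ=-2.4715346, Δλ=0.7404524 rad; a=sin²(Δφ/2)+cosφ1·cosφ2·sin²(Δλ/2)=0.9043142889; c=2·atan2(√a, √(1-a))=2.512613609; dist=6371·c=16007.861 ≈ 16007.9 km; running total=38221.8 km
Leg 4 bearing: y=sinΔλ·cosφ2=0.29361646, x=cosφ1·sinφ2-sinφ1·cosφ2·cosΔλ=-0.50981291; θ=atan2(y, x)=150.0611° ≈ 150.1°
Leg 5: φ1=-1.1205014, φ2=1.3688146, Δφ=2.4893160, Δλ=-2.4052662 rad; a=sin²(Δφ/2)+cosφ1·cosφ2·sin²(Δλ/2)=0.9733546526; c=2·atan2(√a, √(1-a))=2.813657127; dist=6371·c=17925.810 ≈ 17925.8 km; running total=56147.6 km
Leg 5 bearing: y=sinΔλ·cosφ2=-0.13472455, x=cosφ1·sinφ2-sinφ1·cosφ2·cosΔλ=0.29255903; θ=atan2(y, x)=-24.7263° <0 so +360° → 335.2737° ≈ 335.3°
Leg 6: φ1=1.3688146, φ2=0.7767117, Δφ=-0.5921029, Δλ=4.4515251 rad; a=sin²(Δφ/2)+cosφ1·cosφ2·sin²(Δλ/2)=0.1751070609; c=2·atan2(√a, √(1-a))=0.863493620; dist=6371·c=5501.318 ≈ 5501.3 km; running total=61648.9 km
Leg 6 bearing: y=sinΔλ·cosφ2=-0.68909224, x=cosφ1·sinφ2-sinφ1·cosφ2·cosΔλ=0.32082737; θ=atan2(y, x)=-65.0343° <0 so +360° → 294.9657° ≈ 295.0°
Leg 7: φ1=0.7767117, φ2=-1.3002406, Δφ=-2.0769523, Δλ=-2.2800912 rad; a=sin²(Δφ/2)+cosφ1·cosφ2·sin²(Δλ/2)=0.8997953126; c=2·atan2(√a, √(1-a))=2.497409563; dist=6371·c=15910.996 ≈ 15911.0 km; running total=77559.9 km
Leg 7 bearing: y=sinΔλ·cosφ2=-0.20280788, x=cosφ1·sinφ2-sinφ1·cosφ2·cosΔλ=-0.56526436; θ=atan2(y, x)=-160.2628° <0 so +360° → 199.7372° ≈ 199.7°

Leg 1: dist=3495.7 km, bearing=122.5°
Leg 2: dist=5818.3 km, bearing=98.2°
Leg 3: dist=12899.9 km, bearing=351.1°
Leg 4: dist=16007.9 km, bearing=150.1°
Leg 5: dist=17925.8 km, bearing=335.3°
Leg 6: dist=5501.3 km, bearing=295.0°
Leg 7: dist=15911.0 km, bearing=199.7°
Total: 77559.9 km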